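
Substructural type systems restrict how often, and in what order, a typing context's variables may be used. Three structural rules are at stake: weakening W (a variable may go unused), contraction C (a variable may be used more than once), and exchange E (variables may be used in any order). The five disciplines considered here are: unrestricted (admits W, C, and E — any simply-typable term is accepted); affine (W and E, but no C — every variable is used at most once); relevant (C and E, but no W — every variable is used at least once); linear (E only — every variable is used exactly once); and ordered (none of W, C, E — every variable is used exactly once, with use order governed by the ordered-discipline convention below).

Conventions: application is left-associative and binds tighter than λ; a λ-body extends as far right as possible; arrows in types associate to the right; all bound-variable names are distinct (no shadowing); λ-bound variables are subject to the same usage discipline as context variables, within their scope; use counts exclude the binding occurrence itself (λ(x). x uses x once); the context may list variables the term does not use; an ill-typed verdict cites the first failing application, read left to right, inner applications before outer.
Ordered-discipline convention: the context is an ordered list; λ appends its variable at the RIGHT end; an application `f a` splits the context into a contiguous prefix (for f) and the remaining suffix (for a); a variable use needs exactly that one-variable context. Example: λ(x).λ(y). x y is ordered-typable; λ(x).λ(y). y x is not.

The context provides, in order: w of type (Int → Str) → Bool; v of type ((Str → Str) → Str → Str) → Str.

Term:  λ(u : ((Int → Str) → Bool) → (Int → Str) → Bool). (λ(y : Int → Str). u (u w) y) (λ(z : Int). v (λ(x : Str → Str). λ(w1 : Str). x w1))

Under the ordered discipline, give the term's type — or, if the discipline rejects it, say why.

not well-typed under ordered — u ×2 used more than once (contraction); needs weakening: z unused
use counts: w=1, v=1, u [bound]=2, y [bound]=1, z [bound]=0, x [bound]=1, w1 [bound]=1
uses in reading order: u, u, w, y, v, x, w1
typing: the term checks, with type (((Int → Str) → Bool) → (Int → Str) → Bool) → Bool
summary: ordered ✗ · linear ✗ · affine ✗ · relevant ✗ · unrestricted ✓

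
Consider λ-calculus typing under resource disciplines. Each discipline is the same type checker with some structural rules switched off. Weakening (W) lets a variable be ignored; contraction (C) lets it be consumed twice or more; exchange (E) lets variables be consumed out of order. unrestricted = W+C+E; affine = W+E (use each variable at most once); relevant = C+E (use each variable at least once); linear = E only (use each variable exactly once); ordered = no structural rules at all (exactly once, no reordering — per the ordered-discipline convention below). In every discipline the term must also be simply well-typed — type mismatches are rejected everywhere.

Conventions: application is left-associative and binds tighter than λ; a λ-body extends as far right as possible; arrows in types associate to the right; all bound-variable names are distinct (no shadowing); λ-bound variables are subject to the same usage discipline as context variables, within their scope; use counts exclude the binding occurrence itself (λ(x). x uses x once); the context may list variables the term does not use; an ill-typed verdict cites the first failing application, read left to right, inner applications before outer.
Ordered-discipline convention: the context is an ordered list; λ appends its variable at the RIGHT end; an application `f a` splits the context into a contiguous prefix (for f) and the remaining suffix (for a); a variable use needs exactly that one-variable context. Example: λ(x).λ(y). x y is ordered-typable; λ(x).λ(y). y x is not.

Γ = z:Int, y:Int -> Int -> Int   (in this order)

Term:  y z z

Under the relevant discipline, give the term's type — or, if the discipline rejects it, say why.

term : Int
counts: z: 2×; y: 1×
uses in reading order: y, z, z
typing: well-typed — term : Int
per-discipline verdicts: ordered ✗; linear ✗; affine ✗; relevant ✓; unrestricted ✓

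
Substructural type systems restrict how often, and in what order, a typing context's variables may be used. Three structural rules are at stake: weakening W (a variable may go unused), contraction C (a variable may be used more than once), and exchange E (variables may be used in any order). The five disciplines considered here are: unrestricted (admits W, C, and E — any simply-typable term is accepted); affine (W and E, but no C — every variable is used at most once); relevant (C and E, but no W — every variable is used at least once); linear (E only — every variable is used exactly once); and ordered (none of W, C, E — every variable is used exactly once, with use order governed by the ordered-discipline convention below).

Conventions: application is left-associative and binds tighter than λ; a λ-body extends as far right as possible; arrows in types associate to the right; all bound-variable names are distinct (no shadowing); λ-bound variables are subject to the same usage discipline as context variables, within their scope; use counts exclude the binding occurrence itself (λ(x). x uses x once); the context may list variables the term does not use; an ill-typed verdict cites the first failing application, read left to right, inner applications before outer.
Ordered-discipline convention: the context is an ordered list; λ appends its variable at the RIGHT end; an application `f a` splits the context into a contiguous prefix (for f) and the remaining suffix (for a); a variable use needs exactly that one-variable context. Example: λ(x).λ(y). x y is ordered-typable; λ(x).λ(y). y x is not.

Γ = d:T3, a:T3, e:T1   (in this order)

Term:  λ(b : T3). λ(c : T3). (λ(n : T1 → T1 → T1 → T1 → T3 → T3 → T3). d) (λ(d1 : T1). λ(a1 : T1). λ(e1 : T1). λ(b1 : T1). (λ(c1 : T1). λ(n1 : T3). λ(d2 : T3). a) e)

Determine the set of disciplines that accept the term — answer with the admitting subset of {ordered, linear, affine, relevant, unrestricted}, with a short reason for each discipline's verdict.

admitted by: affine, unrestricted
use counts: d=1; a=1; e=1; b (bound)=0; c (bound)=0; n (bound)=0; d1 (bound)=0; a1 (bound)=0; e1 (bound)=0; b1 (bound)=0; c1 (bound)=0; n1 (bound)=0; d2 (bound)=0
order of uses: d, a, e
typing: well-typed — term : T3 → T3 → T3
ordered: ✗, b, c, n, d1, a1, e1, b1, c1, n1, d2 never used (weakening)
linear: ✗, b, c, n, d1, a1, e1, b1, c1, n1, d2 never used (weakening)
affine: ✓, no duplicate uses among d, a, e, b, c, n, d1, a1, e1, b1, c1, n1, d2
relevant: ✗, b, c, n, d1, a1, e1, b1, c1, n1, d2 never used (weakening)
unrestricted: ✓, type-checks (T3 → T3 → T3) and nothing is barred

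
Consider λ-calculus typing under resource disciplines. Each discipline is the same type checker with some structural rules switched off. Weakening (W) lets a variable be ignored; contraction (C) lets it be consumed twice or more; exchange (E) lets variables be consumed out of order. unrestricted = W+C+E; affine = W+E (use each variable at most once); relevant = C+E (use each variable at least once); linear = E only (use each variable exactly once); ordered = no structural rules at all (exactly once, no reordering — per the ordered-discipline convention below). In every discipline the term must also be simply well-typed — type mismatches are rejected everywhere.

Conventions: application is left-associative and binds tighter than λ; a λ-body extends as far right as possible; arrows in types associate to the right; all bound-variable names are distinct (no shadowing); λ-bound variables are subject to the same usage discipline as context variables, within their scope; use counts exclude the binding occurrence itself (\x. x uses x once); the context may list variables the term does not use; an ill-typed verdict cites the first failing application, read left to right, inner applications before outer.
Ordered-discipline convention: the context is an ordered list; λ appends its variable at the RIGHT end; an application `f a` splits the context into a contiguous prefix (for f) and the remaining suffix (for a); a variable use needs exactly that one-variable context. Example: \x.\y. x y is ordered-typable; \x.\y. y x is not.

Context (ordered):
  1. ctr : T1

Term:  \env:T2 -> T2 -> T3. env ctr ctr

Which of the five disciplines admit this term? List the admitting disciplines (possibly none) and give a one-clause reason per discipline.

accepted by: none
variable uses: ctr ×2; env (λ-bound) ×1
uses in reading order: env, ctr, ctr
typing: ill-typed: argument of type T1 where T2 is required
ordered: ✗ — fails simple typing
linear: ✗ — a type mismatch blocks all five
affine: ✗ — the type mismatch rejects it
relevant: ✗ — not simply typable
unrestricted: ✗ — fails simple typing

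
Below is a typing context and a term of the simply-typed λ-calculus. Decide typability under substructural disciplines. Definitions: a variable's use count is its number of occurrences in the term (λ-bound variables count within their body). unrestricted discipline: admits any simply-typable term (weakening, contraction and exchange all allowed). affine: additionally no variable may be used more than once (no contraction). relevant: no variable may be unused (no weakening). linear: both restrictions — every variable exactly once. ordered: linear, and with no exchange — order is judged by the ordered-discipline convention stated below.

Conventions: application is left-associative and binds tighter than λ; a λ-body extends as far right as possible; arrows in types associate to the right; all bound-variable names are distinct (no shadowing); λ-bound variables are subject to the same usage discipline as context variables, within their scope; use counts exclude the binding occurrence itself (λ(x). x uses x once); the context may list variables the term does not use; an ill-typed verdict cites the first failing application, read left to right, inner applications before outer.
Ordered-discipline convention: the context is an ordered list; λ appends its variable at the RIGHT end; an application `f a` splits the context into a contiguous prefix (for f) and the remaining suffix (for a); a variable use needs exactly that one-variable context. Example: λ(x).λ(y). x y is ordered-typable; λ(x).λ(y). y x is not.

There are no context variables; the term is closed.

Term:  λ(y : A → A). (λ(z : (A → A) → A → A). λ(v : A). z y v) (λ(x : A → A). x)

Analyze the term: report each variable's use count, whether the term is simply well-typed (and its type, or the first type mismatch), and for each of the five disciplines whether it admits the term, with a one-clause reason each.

counts: y [bound]: 1; z [bound]: 1; v [bound]: 1; x [bound]: 1
order of uses: z, y, v, x
typing: well-typed — term : (A → A) → A → A
ordered: ✗ — use order z, y, v, x needs exchange
linear: ✓ — each of y, z, v, x used exactly once
affine: ✓ — no duplicate uses among y, z, v, x
relevant: ✓ — every one of y, z, v, x appears
unrestricted: ✓ — simply typable at (A → A) → A → A; W, C, E all held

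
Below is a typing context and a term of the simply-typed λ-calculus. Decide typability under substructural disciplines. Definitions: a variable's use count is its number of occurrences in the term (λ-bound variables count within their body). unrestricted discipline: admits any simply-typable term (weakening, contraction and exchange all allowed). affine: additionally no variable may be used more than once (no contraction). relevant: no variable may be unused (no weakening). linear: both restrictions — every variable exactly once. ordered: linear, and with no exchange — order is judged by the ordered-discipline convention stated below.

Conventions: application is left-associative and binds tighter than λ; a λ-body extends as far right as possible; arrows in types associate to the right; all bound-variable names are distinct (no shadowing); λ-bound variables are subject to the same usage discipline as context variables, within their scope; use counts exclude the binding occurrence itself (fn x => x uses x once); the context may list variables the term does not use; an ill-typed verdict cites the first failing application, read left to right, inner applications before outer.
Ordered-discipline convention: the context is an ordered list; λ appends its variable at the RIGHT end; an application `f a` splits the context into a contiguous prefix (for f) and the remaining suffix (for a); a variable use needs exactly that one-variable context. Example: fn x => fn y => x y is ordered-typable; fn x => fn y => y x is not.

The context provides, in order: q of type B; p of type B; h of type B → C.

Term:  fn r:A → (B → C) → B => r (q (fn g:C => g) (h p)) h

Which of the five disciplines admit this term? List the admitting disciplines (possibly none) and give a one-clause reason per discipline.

admitted in: none
variable uses: q: 1×, p: 1×, h: 2×, r (λ-bound): 1×, g (λ-bound): 1×
uses in reading order: r, q, g, h, p, h
typing: ill-typed: can't apply a value of type B
ordered: ✗, not simply typable
linear: ✗, fails simple typing
affine: ✗, a type mismatch blocks all five
relevant: ✗, the type mismatch rejects it
unrestricted: ✗, not simply typable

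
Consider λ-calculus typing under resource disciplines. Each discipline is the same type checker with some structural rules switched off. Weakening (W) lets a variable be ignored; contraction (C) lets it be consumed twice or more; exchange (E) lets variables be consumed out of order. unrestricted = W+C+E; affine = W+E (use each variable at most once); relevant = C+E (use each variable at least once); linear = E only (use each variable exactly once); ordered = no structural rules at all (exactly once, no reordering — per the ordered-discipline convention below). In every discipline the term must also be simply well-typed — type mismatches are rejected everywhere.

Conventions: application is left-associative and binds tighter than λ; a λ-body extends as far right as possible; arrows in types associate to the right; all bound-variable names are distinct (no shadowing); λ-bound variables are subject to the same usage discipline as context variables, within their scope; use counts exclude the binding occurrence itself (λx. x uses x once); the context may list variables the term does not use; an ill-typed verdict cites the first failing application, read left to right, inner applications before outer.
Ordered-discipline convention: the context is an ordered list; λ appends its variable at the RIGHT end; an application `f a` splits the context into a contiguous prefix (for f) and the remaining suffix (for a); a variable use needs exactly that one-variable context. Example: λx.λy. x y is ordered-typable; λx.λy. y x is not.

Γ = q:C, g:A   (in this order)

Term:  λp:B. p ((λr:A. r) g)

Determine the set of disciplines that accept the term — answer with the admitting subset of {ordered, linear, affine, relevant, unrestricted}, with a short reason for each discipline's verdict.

admitted by: none
counts: q: 0×, g: 1×, p (λ-bound): 1×, r (λ-bound): 1×
order of uses: p, r, g
typing: ill-typed: applying a non-function (B)
ordered: ✗ — not simply typable
linear: ✗ — fails simple typing
affine: ✗ — a type mismatch blocks all five
relevant: ✗ — the type mismatch rejects it
unrestricted: ✗ — not simply typable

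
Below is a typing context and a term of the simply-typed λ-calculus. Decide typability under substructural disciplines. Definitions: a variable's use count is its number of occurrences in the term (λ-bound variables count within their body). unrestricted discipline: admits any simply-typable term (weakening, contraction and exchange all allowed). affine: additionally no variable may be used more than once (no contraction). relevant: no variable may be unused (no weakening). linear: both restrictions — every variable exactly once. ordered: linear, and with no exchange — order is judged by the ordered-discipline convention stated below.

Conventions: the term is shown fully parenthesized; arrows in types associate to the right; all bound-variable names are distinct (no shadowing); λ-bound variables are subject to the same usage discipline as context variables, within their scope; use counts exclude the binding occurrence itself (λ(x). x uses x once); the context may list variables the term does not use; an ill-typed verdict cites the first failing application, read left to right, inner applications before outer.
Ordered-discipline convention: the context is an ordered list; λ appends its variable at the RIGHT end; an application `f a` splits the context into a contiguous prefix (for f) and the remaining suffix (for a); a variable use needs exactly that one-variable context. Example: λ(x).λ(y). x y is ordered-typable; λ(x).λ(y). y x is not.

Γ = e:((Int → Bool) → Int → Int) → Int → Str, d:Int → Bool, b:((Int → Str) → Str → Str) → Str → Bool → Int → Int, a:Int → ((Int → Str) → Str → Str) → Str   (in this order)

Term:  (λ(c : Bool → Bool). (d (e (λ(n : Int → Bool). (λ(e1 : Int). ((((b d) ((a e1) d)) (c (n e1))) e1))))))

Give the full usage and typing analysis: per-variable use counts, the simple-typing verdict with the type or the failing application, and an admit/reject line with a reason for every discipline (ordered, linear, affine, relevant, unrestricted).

counts: e ×1, d ×3, b ×1, a ×1, c [bound] ×1, n [bound] ×1, e1 [bound] ×3
use order (left to right): d, e, b, d, a, e1, d, c, n, e1, e1
typing: ill-typed: a function awaiting (Int → Str) → Str → Str gets Int → Bool
ordered: ✗, not simply typable
linear: ✗, fails simple typing
affine: ✗, a type mismatch blocks all five
relevant: ✗, the type mismatch rejects it
unrestricted: ✗, not simply typable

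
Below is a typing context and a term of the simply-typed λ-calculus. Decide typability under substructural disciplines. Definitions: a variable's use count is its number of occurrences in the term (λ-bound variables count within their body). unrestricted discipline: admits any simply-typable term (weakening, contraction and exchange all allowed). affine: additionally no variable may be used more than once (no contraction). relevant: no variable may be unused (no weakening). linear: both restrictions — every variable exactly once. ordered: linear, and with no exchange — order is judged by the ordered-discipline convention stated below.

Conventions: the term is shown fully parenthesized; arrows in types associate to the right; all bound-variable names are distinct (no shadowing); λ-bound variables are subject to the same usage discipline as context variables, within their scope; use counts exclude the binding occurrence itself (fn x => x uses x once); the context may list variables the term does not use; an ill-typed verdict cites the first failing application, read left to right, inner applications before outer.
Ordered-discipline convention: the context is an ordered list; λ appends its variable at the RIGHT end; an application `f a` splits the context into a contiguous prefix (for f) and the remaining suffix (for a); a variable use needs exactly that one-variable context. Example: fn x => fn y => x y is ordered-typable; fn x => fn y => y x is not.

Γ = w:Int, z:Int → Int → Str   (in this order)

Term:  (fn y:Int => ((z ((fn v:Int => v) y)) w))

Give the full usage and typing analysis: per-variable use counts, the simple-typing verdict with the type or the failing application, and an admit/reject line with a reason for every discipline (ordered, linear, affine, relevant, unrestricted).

variable uses: w: 1×; z: 1×; y (λ-bound): 1×; v (λ-bound): 1×
left-to-right use order: z, v, y, w
typing: well-typed at Int → Str
ordered: ✗ — no ordered split (uses run z, v, y, w)
linear: ✓ — exactly-once usage across w, z, y, v
affine: ✓ — w, z, y, v: no repeats, contraction unneeded
relevant: ✓ — none of w, z, y, v goes unused
unrestricted: ✓ — simply typable at Int → Str; W, C, E all held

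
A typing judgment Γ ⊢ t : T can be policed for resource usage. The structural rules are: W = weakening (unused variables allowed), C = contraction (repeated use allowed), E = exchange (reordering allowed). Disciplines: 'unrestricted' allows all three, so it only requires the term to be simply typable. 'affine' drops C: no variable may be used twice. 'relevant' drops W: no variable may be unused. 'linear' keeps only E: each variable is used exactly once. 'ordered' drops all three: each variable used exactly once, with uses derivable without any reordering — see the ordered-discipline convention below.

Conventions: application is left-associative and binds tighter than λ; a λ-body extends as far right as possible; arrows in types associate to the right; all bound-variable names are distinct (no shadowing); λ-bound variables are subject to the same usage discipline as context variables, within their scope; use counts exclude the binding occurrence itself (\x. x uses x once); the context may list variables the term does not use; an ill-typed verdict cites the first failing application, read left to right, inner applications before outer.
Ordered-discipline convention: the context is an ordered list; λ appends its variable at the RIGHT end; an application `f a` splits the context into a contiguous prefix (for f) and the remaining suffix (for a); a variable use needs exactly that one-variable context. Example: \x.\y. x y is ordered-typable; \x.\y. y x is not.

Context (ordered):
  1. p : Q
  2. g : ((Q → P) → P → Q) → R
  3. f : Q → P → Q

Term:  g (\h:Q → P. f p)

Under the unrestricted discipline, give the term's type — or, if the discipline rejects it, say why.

term : R
usage: p: 1×, g: 1×, f: 1×, h [bound]: 0×
uses in reading order: g, f, p
typing: the term checks, with type R
all disciplines: ordered ✗ | linear ✗ | affine ✓ | relevant ✗ | unrestricted ✓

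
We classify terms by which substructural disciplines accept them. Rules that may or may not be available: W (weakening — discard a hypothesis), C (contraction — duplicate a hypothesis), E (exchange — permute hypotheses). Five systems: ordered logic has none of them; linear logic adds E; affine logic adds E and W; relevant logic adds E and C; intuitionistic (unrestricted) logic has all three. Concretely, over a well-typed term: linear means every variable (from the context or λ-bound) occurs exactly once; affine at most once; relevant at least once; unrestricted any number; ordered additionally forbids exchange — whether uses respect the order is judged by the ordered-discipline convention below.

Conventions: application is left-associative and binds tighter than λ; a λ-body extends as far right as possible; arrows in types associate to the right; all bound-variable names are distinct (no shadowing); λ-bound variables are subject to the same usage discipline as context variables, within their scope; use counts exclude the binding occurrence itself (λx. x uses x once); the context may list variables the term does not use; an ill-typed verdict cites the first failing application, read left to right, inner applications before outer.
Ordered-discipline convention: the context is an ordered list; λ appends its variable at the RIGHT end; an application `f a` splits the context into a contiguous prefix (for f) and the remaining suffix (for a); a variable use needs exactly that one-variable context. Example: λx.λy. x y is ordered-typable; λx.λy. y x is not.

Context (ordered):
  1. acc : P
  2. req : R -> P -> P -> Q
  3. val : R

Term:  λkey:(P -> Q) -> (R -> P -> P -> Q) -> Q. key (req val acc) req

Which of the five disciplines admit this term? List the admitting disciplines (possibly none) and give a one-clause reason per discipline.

admitted by: relevant, unrestricted
usage: acc: 1; req: 2; val: 1; key [bound]: 1
use order (left to right): key, req, val, acc, req
typing: ✓ — ((P -> Q) -> (R -> P -> P -> Q) -> Q) -> Q
ordered: ✗, uses contraction: req ×2
linear: ✗, uses contraction: req ×2
affine: ✗, uses contraction: req ×2
relevant: ✓, at least one use each (acc, req, val, key)
unrestricted: ✓, simply typable at ((P -> Q) -> (R -> P -> P -> Q) -> Q) -> Q; W, C, E all held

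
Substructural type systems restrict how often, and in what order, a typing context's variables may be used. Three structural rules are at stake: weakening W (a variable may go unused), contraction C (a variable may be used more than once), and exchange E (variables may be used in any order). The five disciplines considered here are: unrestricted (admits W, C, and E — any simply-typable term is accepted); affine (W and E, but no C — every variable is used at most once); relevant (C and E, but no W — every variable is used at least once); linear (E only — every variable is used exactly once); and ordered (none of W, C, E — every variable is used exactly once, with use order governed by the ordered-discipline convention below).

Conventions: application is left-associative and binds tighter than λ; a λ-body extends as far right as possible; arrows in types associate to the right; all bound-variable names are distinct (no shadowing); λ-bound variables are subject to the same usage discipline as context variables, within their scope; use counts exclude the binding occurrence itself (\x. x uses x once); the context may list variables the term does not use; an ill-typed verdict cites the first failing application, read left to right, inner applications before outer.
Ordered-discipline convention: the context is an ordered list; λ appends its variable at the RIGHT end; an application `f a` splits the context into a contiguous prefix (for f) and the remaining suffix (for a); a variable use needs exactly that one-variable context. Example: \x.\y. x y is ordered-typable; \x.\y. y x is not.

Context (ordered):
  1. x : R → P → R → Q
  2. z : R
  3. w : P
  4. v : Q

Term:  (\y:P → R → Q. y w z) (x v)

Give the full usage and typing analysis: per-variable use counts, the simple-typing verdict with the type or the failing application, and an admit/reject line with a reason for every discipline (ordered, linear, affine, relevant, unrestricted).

counts: x ×1, z ×1, w ×1, v ×1, y [bound] ×1
use order (left to right): y, w, z, x, v
typing: ill-typed: an argument Q mismatches the expected R
ordered: ✗, a type mismatch blocks all five
linear: ✗, the type mismatch rejects it
affine: ✗, not simply typable
relevant: ✗, fails simple typing
unrestricted: ✗, a type mismatch blocks all five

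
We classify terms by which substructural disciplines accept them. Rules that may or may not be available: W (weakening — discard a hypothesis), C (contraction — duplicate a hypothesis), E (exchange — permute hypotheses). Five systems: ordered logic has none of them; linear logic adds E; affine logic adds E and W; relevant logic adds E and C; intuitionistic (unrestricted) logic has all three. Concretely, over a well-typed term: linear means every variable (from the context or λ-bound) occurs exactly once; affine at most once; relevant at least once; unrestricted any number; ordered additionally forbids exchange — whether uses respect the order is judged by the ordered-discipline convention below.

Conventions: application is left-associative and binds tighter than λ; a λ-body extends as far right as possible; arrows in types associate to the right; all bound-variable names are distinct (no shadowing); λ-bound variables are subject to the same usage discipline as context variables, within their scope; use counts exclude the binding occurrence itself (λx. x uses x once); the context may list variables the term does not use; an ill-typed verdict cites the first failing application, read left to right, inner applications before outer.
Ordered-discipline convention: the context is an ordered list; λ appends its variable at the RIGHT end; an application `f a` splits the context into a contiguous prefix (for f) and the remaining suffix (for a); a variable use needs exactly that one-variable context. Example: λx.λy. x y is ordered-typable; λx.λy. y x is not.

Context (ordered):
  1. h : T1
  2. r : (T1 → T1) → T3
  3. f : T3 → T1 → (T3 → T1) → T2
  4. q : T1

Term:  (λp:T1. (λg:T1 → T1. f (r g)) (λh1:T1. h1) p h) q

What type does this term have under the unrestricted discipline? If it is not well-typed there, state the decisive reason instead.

not well-typed under unrestricted — not simply typable
use counts: h: 1×, r: 1×, f: 1×, q: 1×, p (bound): 1×, g (bound): 1×, h1 (bound): 1×
order of uses: f, r, g, h1, p, h, q
typing: ill-typed: argument of type T1 where T3 → T1 is required
across the five disciplines: ordered ✗ | linear ✗ | affine ✗ | relevant ✗ | unrestricted ✗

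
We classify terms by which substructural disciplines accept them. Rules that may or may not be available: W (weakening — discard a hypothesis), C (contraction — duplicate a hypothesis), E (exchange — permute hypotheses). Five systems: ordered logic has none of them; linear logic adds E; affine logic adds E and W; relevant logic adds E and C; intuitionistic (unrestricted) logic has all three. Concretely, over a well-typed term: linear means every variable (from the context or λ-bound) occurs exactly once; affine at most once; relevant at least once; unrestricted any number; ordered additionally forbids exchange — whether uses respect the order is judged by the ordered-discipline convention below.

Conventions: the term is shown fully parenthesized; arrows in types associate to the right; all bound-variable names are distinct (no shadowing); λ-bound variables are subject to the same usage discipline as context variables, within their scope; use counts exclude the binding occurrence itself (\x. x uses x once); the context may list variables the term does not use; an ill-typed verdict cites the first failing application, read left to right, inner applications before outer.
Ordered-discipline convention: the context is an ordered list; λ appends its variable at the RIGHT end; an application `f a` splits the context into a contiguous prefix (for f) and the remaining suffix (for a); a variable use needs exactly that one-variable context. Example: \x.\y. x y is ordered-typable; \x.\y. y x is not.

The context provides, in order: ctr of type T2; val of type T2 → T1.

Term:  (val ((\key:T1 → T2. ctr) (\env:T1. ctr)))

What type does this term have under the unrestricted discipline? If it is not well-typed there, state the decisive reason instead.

term : T1
counts: ctr: 2×, val: 1×, key (bound): 0×, env (bound): 0×
uses in reading order: val, ctr, ctr
typing: ✓ — T1
all disciplines: ordered ✗, linear ✗, affine ✗, relevant ✗, unrestricted ✓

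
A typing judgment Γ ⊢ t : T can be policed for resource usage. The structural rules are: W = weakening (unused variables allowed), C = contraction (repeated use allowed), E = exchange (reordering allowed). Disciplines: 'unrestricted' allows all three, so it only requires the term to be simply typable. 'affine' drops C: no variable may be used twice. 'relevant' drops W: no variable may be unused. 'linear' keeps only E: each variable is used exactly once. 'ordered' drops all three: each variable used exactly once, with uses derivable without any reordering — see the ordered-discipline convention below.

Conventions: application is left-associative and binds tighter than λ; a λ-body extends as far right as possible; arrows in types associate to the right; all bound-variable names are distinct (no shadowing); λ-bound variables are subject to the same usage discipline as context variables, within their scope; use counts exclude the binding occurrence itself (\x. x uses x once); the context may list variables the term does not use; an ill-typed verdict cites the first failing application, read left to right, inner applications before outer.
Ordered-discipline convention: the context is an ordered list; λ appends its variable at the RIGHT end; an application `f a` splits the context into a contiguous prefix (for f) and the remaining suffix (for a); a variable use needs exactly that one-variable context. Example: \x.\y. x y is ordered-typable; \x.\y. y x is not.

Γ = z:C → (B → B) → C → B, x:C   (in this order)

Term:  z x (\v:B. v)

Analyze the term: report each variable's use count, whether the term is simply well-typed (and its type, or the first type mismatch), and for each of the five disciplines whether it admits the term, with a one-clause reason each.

counts: z: 1×, x: 1×, v (λ-bound): 1×
left-to-right use order: z, x, v
typing: the term checks, with type C → B
ordered ✓ (z, x, v: once each, no exchange needed)
linear ✓ (exactly-once usage across z, x, v)
affine ✓ (no duplicate uses among z, x, v)
relevant ✓ (z, x, v: all used, weakening unneeded)
unrestricted ✓ (simply typable at C → B; W, C, E all held)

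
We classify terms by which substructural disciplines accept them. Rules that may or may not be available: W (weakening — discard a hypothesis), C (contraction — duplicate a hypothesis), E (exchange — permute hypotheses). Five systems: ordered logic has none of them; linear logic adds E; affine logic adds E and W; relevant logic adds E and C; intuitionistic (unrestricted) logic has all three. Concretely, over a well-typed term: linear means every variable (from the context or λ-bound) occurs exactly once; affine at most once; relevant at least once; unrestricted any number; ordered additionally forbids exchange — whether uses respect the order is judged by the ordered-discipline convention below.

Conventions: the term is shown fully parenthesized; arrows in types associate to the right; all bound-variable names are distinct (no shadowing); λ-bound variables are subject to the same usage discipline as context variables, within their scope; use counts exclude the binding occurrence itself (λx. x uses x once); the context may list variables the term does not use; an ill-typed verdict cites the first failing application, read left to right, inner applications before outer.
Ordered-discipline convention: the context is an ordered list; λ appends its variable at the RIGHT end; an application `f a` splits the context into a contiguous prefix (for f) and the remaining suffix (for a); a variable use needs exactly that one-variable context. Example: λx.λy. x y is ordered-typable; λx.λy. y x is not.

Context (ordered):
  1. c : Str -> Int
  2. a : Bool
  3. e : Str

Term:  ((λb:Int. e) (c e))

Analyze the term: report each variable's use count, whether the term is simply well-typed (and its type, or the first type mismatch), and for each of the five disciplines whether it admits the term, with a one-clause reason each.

variable uses: c ×1; a ×0; e ×2; b (λ-bound) ×0
uses in reading order: e, c, e
typing: well-typed at Str
ordered: ✗, e ×2 used more than once (contraction); unused: a, b — weakening required
linear: ✗, e ×2 used more than once (contraction); unused: a, b — weakening required
affine: ✗, e ×2 used more than once (contraction)
relevant: ✗, unused: a, b — weakening required
unrestricted: ✓, simply typable at Str; W, C, E all held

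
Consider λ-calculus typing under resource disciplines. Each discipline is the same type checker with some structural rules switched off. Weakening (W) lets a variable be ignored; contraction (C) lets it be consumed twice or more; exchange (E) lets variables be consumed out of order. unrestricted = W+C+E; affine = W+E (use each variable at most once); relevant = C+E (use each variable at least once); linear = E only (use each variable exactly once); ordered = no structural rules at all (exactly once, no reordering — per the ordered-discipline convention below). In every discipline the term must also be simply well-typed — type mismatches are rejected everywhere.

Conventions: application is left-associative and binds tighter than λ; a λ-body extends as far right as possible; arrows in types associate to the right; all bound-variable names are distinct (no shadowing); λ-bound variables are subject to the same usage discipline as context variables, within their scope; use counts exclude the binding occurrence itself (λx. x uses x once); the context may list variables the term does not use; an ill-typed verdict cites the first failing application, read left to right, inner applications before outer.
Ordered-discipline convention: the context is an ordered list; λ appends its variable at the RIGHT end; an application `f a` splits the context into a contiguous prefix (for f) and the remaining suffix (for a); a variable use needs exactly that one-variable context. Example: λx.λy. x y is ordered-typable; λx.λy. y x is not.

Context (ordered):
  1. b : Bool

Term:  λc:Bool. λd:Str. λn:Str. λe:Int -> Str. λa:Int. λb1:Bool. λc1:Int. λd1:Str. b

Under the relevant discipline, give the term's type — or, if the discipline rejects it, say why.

not well-typed under relevant — needs weakening: c, d, n, e, a, b1, c1, d1 unused
use counts: b ×1; c (bound) ×0; d (bound) ×0; n (bound) ×0; e (bound) ×0; a (bound) ×0; b1 (bound) ×0; c1 (bound) ×0; d1 (bound) ×0
use order (left to right): b
typing: well-typed — term : Bool -> Str -> Str -> (Int -> Str) -> Int -> Bool -> Int -> Str -> Bool
all disciplines: ordered ✗ · linear ✗ · affine ✓ · relevant ✗ · unrestricted ✓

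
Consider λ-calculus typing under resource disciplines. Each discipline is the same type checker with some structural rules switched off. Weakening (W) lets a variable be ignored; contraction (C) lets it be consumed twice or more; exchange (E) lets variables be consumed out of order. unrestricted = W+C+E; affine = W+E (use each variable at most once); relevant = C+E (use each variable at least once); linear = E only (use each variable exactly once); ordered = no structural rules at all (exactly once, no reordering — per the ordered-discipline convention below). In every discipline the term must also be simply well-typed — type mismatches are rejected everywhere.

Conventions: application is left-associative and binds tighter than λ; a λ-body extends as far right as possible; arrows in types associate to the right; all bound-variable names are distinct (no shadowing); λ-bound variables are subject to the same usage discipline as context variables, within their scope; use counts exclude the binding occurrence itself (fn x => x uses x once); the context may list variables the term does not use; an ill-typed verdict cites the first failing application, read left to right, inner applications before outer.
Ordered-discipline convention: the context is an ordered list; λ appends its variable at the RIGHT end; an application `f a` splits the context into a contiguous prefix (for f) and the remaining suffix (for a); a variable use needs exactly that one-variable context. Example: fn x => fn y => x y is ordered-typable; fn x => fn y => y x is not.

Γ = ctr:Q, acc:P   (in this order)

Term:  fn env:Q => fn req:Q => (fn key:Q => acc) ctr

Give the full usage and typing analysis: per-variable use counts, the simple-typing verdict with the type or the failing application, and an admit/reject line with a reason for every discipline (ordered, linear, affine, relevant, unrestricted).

counts: ctr: 1, acc: 1, env [bound]: 0, req [bound]: 0, key [bound]: 0
uses in reading order: acc, ctr
typing: the term checks, with type Q -> Q -> P
ordered: ✗, env, req, key never used (weakening)
linear: ✗, env, req, key never used (weakening)
affine: ✓, no duplicate uses among ctr, acc, env, req, key
relevant: ✗, env, req, key never used (weakening)
unrestricted: ✓, type-checks (Q -> Q -> P) and nothing is barred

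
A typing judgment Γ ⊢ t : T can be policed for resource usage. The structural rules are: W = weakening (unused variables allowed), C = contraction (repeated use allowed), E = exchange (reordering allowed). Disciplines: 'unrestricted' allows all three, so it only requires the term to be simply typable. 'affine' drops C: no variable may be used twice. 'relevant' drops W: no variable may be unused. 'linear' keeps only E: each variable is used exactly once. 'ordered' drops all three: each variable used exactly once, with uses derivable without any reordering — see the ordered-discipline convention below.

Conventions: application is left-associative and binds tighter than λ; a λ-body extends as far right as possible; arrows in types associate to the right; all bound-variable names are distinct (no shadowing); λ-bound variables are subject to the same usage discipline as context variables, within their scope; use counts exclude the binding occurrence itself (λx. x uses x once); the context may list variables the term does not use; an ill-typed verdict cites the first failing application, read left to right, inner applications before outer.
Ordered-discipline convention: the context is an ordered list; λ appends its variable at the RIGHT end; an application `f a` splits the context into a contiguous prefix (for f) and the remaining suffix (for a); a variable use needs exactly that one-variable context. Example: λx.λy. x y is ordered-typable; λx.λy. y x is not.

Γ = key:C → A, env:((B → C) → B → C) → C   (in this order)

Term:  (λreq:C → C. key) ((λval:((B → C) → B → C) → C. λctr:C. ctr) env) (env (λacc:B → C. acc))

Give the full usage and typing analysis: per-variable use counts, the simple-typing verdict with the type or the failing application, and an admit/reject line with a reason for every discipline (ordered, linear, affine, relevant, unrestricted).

use counts: key=1, env=2, req [bound]=0, val [bound]=0, ctr [bound]=1, acc [bound]=1
use order (left to right): key, ctr, env, env, acc
typing: the term checks, with type A
ordered: ✗ — needs contraction — env ×2; unused: req, val — weakening required
linear: ✗ — needs contraction — env ×2; unused: req, val — weakening required
affine: ✗ — needs contraction — env ×2
relevant: ✗ — unused: req, val — weakening required
unrestricted: ✓ — well-typed at A; no restrictions here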